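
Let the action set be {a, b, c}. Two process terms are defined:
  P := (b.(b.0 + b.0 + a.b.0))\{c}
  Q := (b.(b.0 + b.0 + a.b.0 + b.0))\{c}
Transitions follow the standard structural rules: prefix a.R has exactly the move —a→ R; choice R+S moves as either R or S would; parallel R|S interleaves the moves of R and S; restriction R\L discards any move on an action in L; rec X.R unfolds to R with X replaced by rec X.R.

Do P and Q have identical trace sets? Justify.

traces(P) = traces(Q)

LTS(P): 4 reachable states
  m0 = (b.(b.0 + b.0 + a.b.0))\{c} :: ··b··> m1
  m1 = (b.0 + b.0 + a.b.0)\{c} :: ··a··> m2, ··b··> m3
  m2 = (b.0)\{c} :: ··b··> m3
  m3 = 0\{c} :: deadlocked
LTS(Q): 4 reachable states
  n0 = (b.(b.0 + b.0 + a.b.0 + b.0))\{c} :: ··b··> n1
  n1 = (b.0 + b.0 + a.b.0 + b.0)\{c} :: ··a··> n2, ··b··> n3
  n2 = (b.0)\{c} :: ··b··> n3
  n3 = 0\{c} :: deadlocked
Coarsest stable partition (strong bisimilarity classes):
  B0 = {m0, n0}
  B1 = {m1, n1}
  B2 = {m2, n2}
  B3 = {m3, n3}
m0 ∈ B0, n0 ∈ B0 → same block
Bisimilar ⇒ trace-equivalent.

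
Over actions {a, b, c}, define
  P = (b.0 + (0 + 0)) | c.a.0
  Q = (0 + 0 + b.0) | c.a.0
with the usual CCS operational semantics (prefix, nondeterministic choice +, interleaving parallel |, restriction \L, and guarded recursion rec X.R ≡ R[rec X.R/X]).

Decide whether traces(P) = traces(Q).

P's transition system — 6 states:
  u0 = (b.0 + (0 + 0)) | c.a.0 → =b=> u1, =c=> u2
  u1 = 0 | c.a.0 → =c=> u3
  u2 = (b.0 + (0 + 0)) | a.0 → =a=> u4, =b=> u3
  u3 = 0 | a.0 → =a=> u5
  u4 = (b.0 + (0 + 0)) | 0 → =b=> u5
  u5 = 0 | 0 → ∅
Q's transition system — 6 states:
  v0 = (0 + 0 + b.0) | c.a.0 → =b=> v1, =c=> v2
  v1 = 0 | c.a.0 → =c=> v3
  v2 = (0 + 0 + b.0) | a.0 → =a=> v4, =b=> v3
  v3 = 0 | a.0 → =a=> v5
  v4 = (0 + 0 + b.0) | 0 → =b=> v5
  v5 = 0 | 0 → ∅
Bisimilarity quotient blocks:
  B0 = {u0, v0}
  B1 = {u1, v1}
  B2 = {u3, v3}
  B3 = {u5, v5}
  B4 = {u2, v2}
  B5 = {u4, v4}
u0 ∈ B0, v0 ∈ B0 → same block
Bisimilar ⇒ trace-equivalent.

trace-equivalent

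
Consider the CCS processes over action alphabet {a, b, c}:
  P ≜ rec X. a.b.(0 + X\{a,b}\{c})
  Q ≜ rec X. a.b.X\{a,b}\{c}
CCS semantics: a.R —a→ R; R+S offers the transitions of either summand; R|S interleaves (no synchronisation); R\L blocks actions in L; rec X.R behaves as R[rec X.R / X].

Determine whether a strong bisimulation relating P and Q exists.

P ~ Q

LTS(P): 3 reachable states
  p0 = rec X. a.b.(0 + X\{a,b}\{c}) | -a-> p1
  p1 = b.(0 + (rec X. a.b.(0 + X\{a,b}\{c}))\{a,b}\{c}) | -b-> p2
  p2 = 0 + (rec X. a.b.(0 + X\{a,b}\{c}))\{a,b}\{c} | deadlocked
LTS(Q): 3 reachable states
  q0 = rec X. a.b.X\{a,b}\{c} | -a-> q1
  q1 = b.(rec X. a.b.X\{a,b}\{c})\{a,b}\{c} | -b-> q2
  q2 = (rec X. a.b.X\{a,b}\{c})\{a,b}\{c} | deadlocked
Bisimilarity quotient blocks:
  B0 = {p0, q0}
  B1 = {p1, q1}
  B2 = {p2, q2}
p0 ∈ B0, q0 ∈ B0 → same block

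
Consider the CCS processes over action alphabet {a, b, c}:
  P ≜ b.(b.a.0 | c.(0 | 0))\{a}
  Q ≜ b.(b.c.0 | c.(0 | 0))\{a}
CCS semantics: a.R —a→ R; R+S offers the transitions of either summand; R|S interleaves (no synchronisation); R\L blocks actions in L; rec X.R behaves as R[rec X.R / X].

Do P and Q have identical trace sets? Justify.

NO — witness ⟨bbcc⟩

LTS(P): 5 reachable states
  m0 = b.(b.a.0 | c.(0 | 0))\{a} has moves ··b··> m1
  m1 = (b.a.0 | c.(0 | 0))\{a} has moves ··b··> m2, ··c··> m3
  m2 = (a.0 | c.(0 | 0))\{a} has moves ··c··> m4
  m3 = (b.a.0 | (0 | 0))\{a} has moves ··b··> m4
  m4 = (a.0 | (0 | 0))\{a} has moves deadlocked
LTS(Q): 7 reachable states
  n0 = b.(b.c.0 | c.(0 | 0))\{a} has moves ··b··> n1
  n1 = (b.c.0 | c.(0 | 0))\{a} has moves ··b··> n2, ··c··> n3
  n2 = (c.0 | c.(0 | 0))\{a} has moves ··c··> n4, ··c··> n5
  n3 = (b.c.0 | (0 | 0))\{a} has moves ··b··> n5
  n4 = (0 | c.(0 | 0))\{a} has moves ··c··> n6
  n5 = (c.0 | (0 | 0))\{a} has moves ··c··> n6
  n6 = (0 | (0 | 0))\{a} has moves deadlocked
Executing bbcc from Q (initial set {n0}):
  step 1 (b): {n1}
  step 2 (b): {n2}
  step 3 (c): {n4, n5}
  step 4 (c): {n6}
  Q completes σ.
Executing bbcc from P (initial set {m0}):
  step 1 (b): {m1}
  step 2 (b): {m2}
  step 3 (c): {m4}
  step 4 (c): ∅  — P cannot continue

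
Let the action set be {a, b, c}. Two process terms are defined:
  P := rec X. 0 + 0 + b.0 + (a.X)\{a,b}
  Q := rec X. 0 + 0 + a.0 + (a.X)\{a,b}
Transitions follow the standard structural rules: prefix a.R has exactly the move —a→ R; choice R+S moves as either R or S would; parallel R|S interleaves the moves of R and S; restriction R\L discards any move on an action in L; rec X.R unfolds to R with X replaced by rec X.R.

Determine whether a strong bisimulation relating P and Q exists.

P ≁ Q

Reachable graph of P (2 states):
  u0 = rec X. 0 + 0 + b.0 + (a.X)\{a,b} has moves =b=> u1
  u1 = 0 has moves ∅
Reachable graph of Q (2 states):
  v0 = rec X. 0 + 0 + a.0 + (a.X)\{a,b} has moves =a=> v1
  v1 = 0 has moves ∅
Bisimilarity quotient blocks:
  B0 = {u0}
  B1 = {u1, v1}
  B2 = {v0}
u0 ∈ B0, v0 ∈ B2 → different blocks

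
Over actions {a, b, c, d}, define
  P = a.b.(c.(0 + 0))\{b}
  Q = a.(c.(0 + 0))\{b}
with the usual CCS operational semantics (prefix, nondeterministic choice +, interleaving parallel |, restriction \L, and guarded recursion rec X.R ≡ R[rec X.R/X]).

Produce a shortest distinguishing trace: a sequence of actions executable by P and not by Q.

P's transition system — 4 states:
  u0 = a.b.(c.(0 + 0))\{b} has moves =a=> u1
  u1 = b.(c.(0 + 0))\{b} has moves =b=> u2
  u2 = (c.(0 + 0))\{b} has moves =c=> u3
  u3 = (0 + 0)\{b} has moves deadlocked
Q's transition system — 3 states:
  v0 = a.(c.(0 + 0))\{b} has moves =a=> v1
  v1 = (c.(0 + 0))\{b} has moves =c=> v2
  v2 = (0 + 0)\{b} has moves deadlocked
Run σ = ⟨ab⟩ on P: start {u0}
  step 1 (a): {u1}
  step 2 (b): {u2}
  ✓ P
Run σ = ⟨ab⟩ on Q: start {v0}
  step 1 (a): {v1}
  step 2 (b): ∅  — Q cannot continue

ab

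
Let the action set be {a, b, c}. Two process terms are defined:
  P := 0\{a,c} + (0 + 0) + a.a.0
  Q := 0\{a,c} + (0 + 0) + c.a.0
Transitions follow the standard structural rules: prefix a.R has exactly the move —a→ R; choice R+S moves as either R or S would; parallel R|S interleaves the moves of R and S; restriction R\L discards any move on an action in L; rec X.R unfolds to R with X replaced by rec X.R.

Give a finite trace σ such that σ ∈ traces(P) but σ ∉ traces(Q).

LTS(P): 3 reachable states
  u0 = 0\{a,c} + (0 + 0) + a.a.0 ⊢ —a→ u1
  u1 = a.0 ⊢ —a→ u2
  u2 = 0 ⊢ (no moves)
LTS(Q): 3 reachable states
  v0 = 0\{a,c} + (0 + 0) + c.a.0 ⊢ —c→ v1
  v1 = a.0 ⊢ —a→ v2
  v2 = 0 ⊢ (no moves)
Trace ⟨a⟩ through P, begin at {u0}:
  step 1 (a): {u1}
  — P admits the full trace.
Trace ⟨a⟩ through Q, begin at {v0}:
  step 1 (a): ∅ (Q stuck)

a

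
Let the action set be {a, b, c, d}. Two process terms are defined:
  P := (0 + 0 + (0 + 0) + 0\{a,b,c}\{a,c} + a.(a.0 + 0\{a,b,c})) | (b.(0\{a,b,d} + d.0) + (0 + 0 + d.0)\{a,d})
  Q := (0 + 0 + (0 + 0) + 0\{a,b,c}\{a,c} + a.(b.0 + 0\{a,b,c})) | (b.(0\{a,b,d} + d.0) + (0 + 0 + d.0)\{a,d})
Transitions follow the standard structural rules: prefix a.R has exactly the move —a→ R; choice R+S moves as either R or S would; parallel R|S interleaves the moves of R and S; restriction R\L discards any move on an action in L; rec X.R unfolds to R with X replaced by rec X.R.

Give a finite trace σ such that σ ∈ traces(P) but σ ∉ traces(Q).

Reachable graph of P (9 states):
  s0 = (0 + 0 + (0 + 0) + 0\{a,b,c}\{a,c} + a.(a.0 + 0\{a,b,c})) | (b.(0\{a,b,d} + d.0) + (0 + 0 + d.0)\{a,d}) ⊢ —a→ s1, —b→ s2
  s1 = (a.0 + 0\{a,b,c}) | (b.(0\{a,b,d} + d.0) + (0 + 0 + d.0)\{a,d}) ⊢ —a→ s3, —b→ s4
  s2 = (0 + 0 + (0 + 0) + 0\{a,b,c}\{a,c} + a.(a.0 + 0\{a,b,c})) | (0\{a,b,d} + d.0) ⊢ —a→ s4, —d→ s5
  s3 = 0 | (b.(0\{a,b,d} + d.0) + (0 + 0 + d.0)\{a,d}) ⊢ —b→ s6
  s4 = (a.0 + 0\{a,b,c}) | (0\{a,b,d} + d.0) ⊢ —a→ s6, —d→ s7
  s5 = (0 + 0 + (0 + 0) + 0\{a,b,c}\{a,c} + a.(a.0 + 0\{a,b,c})) | 0 ⊢ —a→ s7
  s6 = 0 | (0\{a,b,d} + d.0) ⊢ —d→ s8
  s7 = (a.0 + 0\{a,b,c}) | 0 ⊢ —a→ s8
  s8 = 0 | 0 ⊢ (no moves)
Reachable graph of Q (9 states):
  t0 = (0 + 0 + (0 + 0) + 0\{a,b,c}\{a,c} + a.(b.0 + 0\{a,b,c})) | (b.(0\{a,b,d} + d.0) + (0 + 0 + d.0)\{a,d}) ⊢ —a→ t1, —b→ t2
  t1 = (b.0 + 0\{a,b,c}) | (b.(0\{a,b,d} + d.0) + (0 + 0 + d.0)\{a,d}) ⊢ —b→ t3, —b→ t4
  t2 = (0 + 0 + (0 + 0) + 0\{a,b,c}\{a,c} + a.(b.0 + 0\{a,b,c})) | (0\{a,b,d} + d.0) ⊢ —a→ t3, —d→ t5
  t3 = (b.0 + 0\{a,b,c}) | (0\{a,b,d} + d.0) ⊢ —b→ t6, —d→ t7
  t4 = 0 | (b.(0\{a,b,d} + d.0) + (0 + 0 + d.0)\{a,d}) ⊢ —b→ t6
  t5 = (0 + 0 + (0 + 0) + 0\{a,b,c}\{a,c} + a.(b.0 + 0\{a,b,c})) | 0 ⊢ —a→ t7
  t6 = 0 | (0\{a,b,d} + d.0) ⊢ —d→ t8
  t7 = (b.0 + 0\{a,b,c}) | 0 ⊢ —b→ t8
  t8 = 0 | 0 ⊢ (no moves)
Trace ⟨aa⟩ through P, begin at {s0}:
  step 1 (a): {s1}
  step 2 (a): {s3}
  ✓ P
Trace ⟨aa⟩ through Q, begin at {t0}:
  step 1 (a): {t1}
  step 2 (a): ∅ (Q stuck)

aa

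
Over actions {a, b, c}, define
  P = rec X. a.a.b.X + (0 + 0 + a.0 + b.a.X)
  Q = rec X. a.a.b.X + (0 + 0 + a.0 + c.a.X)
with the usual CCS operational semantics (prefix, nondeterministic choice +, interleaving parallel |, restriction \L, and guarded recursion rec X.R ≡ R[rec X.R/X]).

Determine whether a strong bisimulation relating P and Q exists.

P's transition system — 5 states:
  u0 = rec X. a.a.b.X + (0 + 0 + a.0 + b.a.X) ⊢ -a-> u1, -a-> u2, -b-> u3
  u1 = 0 ⊢ ·
  u2 = a.b.(rec X. a.a.b.X + (0 + 0 + a.0 + b.a.X)) ⊢ -a-> u4
  u3 = a.(rec X. a.a.b.X + (0 + 0 + a.0 + b.a.X)) ⊢ -a-> u0
  u4 = b.(rec X. a.a.b.X + (0 + 0 + a.0 + b.a.X)) ⊢ -b-> u0
Q's transition system — 5 states:
  v0 = rec X. a.a.b.X + (0 + 0 + a.0 + c.a.X) ⊢ -a-> v1, -a-> v2, -c-> v3
  v1 = 0 ⊢ ·
  v2 = a.b.(rec X. a.a.b.X + (0 + 0 + a.0 + c.a.X)) ⊢ -a-> v4
  v3 = a.(rec X. a.a.b.X + (0 + 0 + a.0 + c.a.X)) ⊢ -a-> v0
  v4 = b.(rec X. a.a.b.X + (0 + 0 + a.0 + c.a.X)) ⊢ -b-> v0
Partition-refinement fixed point:
  B0 = {u0}
  B1 = {u1, v1}
  B2 = {u3}
  B3 = {u2}
  B4 = {u4}
  B5 = {v0}
  B6 = {v3}
  B7 = {v2}
  B8 = {v4}
u0 ∈ B0, v0 ∈ B5 → different blocks

NO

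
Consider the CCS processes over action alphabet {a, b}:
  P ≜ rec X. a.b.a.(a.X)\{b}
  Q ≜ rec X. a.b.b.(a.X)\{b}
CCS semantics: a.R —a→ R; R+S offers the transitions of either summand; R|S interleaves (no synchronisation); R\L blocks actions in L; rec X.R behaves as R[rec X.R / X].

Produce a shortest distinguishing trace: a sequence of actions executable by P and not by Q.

aba

Reachable graph of P (6 states):
  u0 = rec X. a.b.a.(a.X)\{b} ⊢ ··a··> u1
  u1 = b.a.(a.(rec X. a.b.a.(a.X)\{b}))\{b} ⊢ ··b··> u2
  u2 = a.(a.(rec X. a.b.a.(a.X)\{b}))\{b} ⊢ ··a··> u3
  u3 = (a.(rec X. a.b.a.(a.X)\{b}))\{b} ⊢ ··a··> u4
  u4 = (rec X. a.b.a.(a.X)\{b})\{b} ⊢ ··a··> u5
  u5 = (b.a.(a.(rec X. a.b.a.(a.X)\{b}))\{b})\{b} ⊢ stopped
Reachable graph of Q (6 states):
  v0 = rec X. a.b.b.(a.X)\{b} ⊢ ··a··> v1
  v1 = b.b.(a.(rec X. a.b.b.(a.X)\{b}))\{b} ⊢ ··b··> v2
  v2 = b.(a.(rec X. a.b.b.(a.X)\{b}))\{b} ⊢ ··b··> v3
  v3 = (a.(rec X. a.b.b.(a.X)\{b}))\{b} ⊢ ··a··> v4
  v4 = (rec X. a.b.b.(a.X)\{b})\{b} ⊢ ··a··> v5
  v5 = (b.b.(a.(rec X. a.b.b.(a.X)\{b}))\{b})\{b} ⊢ stopped
Run σ = ⟨aba⟩ on P: start {u0}
  step 1 (a): {u1}
  step 2 (b): {u2}
  step 3 (a): {u3}
  — P admits the full trace.
Run σ = ⟨aba⟩ on Q: start {v0}
  step 1 (a): {v1}
  step 2 (b): {v2}
  step 3 (a): ∅  — Q cannot continue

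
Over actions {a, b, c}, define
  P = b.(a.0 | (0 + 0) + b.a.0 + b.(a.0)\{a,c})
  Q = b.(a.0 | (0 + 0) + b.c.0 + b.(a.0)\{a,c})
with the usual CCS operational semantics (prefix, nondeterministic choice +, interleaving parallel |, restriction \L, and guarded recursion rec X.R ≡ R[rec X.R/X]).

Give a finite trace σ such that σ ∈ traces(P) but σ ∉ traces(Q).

LTS(P): 6 reachable states
  m0 = b.(a.0 | (0 + 0) + b.a.0 + b.(a.0)\{a,c}) | ··b··> m1
  m1 = a.0 | (0 + 0) + b.a.0 + b.(a.0)\{a,c} | ··a··> m2, ··b··> m3, ··b··> m4
  m2 = 0 | (0 + 0) | (no moves)
  m3 = (a.0)\{a,c} | (no moves)
  m4 = a.0 | ··a··> m5
  m5 = 0 | (no moves)
LTS(Q): 6 reachable states
  n0 = b.(a.0 | (0 + 0) + b.c.0 + b.(a.0)\{a,c}) | ··b··> n1
  n1 = a.0 | (0 + 0) + b.c.0 + b.(a.0)\{a,c} | ··a··> n2, ··b··> n3, ··b··> n4
  n2 = 0 | (0 + 0) | (no moves)
  n3 = (a.0)\{a,c} | (no moves)
  n4 = c.0 | ··c··> n5
  n5 = 0 | (no moves)
Trace ⟨bba⟩ through P, begin at {m0}:
  step 1 (b): {m1}
  step 2 (b): {m3, m4}
  step 3 (a): {m5}
  — P admits the full trace.
Trace ⟨bba⟩ through Q, begin at {n0}:
  step 1 (b): {n1}
  step 2 (b): {n3, n4}
  step 3 (a): no successor for Q

bba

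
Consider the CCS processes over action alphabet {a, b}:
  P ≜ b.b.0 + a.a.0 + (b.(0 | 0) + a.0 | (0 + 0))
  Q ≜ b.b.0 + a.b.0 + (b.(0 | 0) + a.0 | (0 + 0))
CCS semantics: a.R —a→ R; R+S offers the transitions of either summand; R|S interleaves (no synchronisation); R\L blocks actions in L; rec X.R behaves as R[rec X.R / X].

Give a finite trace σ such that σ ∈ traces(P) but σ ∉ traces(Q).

Reachable graph of P (6 states):
  p0 = b.b.0 + a.a.0 + (b.(0 | 0) + a.0 | (0 + 0)) ⊢ —a→ p1, —a→ p2, —b→ p3, —b→ p4
  p1 = 0 | (0 + 0) ⊢ ·
  p2 = a.0 ⊢ —a→ p5
  p3 = 0 | 0 ⊢ ·
  p4 = b.0 ⊢ —b→ p5
  p5 = 0 ⊢ ·
Reachable graph of Q (5 states):
  q0 = b.b.0 + a.b.0 + (b.(0 | 0) + a.0 | (0 + 0)) ⊢ —a→ q1, —a→ q2, —b→ q2, —b→ q3
  q1 = 0 | (0 + 0) ⊢ ·
  q2 = b.0 ⊢ —b→ q4
  q3 = 0 | 0 ⊢ ·
  q4 = 0 ⊢ ·
Trace ⟨aa⟩ through P, begin at {p0}:
  after a @ step 1: {p1, p2}
  after a @ step 2: {p5}
  ✓ P
Trace ⟨aa⟩ through Q, begin at {q0}:
  after a @ step 1: {q1, q2}
  after a @ step 2: ∅  — Q cannot continue

aa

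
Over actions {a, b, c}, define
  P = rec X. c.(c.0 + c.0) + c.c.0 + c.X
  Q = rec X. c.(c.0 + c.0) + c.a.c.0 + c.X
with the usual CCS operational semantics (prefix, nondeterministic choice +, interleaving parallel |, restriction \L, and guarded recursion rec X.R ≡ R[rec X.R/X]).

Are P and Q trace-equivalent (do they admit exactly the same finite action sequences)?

NO — witness ⟨ca⟩

P's transition system — 4 states:
  m0 = rec X. c.(c.0 + c.0) + c.c.0 + c.X → -c-> m0, -c-> m1, -c-> m2
  m1 = c.0 → -c-> m3
  m2 = c.0 + c.0 → -c-> m3
  m3 = 0 → stopped
Q's transition system — 5 states:
  n0 = rec X. c.(c.0 + c.0) + c.a.c.0 + c.X → -c-> n0, -c-> n1, -c-> n2
  n1 = a.c.0 → -a-> n3
  n2 = c.0 + c.0 → -c-> n4
  n3 = c.0 → -c-> n4
  n4 = 0 → stopped
Trace ⟨ca⟩ through Q, begin at {n0}:
  step 1 (c): {n0, n1, n2}
  step 2 (a): {n3}
  Q completes σ.
Trace ⟨ca⟩ through P, begin at {m0}:
  step 1 (c): {m0, m1, m2}
  step 2 (a): ∅  — P cannot continue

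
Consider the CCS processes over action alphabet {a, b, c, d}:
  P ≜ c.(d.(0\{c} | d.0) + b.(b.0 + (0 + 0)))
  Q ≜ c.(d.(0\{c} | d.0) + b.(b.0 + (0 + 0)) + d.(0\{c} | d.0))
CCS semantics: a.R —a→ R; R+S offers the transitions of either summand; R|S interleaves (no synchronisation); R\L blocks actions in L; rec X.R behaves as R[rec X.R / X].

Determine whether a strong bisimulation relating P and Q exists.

P's transition system — 6 states:
  s0 = c.(d.(0\{c} | d.0) + b.(b.0 + (0 + 0))) has moves --c--▸ s1
  s1 = d.(0\{c} | d.0) + b.(b.0 + (0 + 0)) has moves --b--▸ s2, --d--▸ s3
  s2 = b.0 + (0 + 0) has moves --b--▸ s4
  s3 = 0\{c} | d.0 has moves --d--▸ s5
  s4 = 0 has moves ∅
  s5 = 0\{c} | 0 has moves ∅
Q's transition system — 6 states:
  t0 = c.(d.(0\{c} | d.0) + b.(b.0 + (0 + 0)) + d.(0\{c} | d.0)) has moves --c--▸ t1
  t1 = d.(0\{c} | d.0) + b.(b.0 + (0 + 0)) + d.(0\{c} | d.0) has moves --b--▸ t2, --d--▸ t3
  t2 = b.0 + (0 + 0) has moves --b--▸ t4
  t3 = 0\{c} | d.0 has moves --d--▸ t5
  t4 = 0 has moves ∅
  t5 = 0\{c} | 0 has moves ∅
Coarsest stable partition (strong bisimilarity classes):
  B0 = {s0, t0}
  B1 = {s1, t1}
  B2 = {s3, t3}
  B3 = {s4, s5, t4, t5}
  B4 = {s2, t2}
s0 ∈ B0, t0 ∈ B0 → same block

bisimilar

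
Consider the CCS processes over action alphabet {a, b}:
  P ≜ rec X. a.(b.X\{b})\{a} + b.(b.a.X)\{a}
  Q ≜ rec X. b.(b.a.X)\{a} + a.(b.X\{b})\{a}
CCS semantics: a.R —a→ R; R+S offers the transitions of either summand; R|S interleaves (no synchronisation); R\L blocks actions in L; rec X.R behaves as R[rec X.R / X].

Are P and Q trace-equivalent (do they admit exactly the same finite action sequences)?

Reachable graph of P (5 states):
  s0 = rec X. a.(b.X\{b})\{a} + b.(b.a.X)\{a} | ··a··> s1, ··b··> s2
  s1 = (b.(rec X. a.(b.X\{b})\{a} + b.(b.a.X)\{a})\{b})\{a} | ··b··> s3
  s2 = (b.a.(rec X. a.(b.X\{b})\{a} + b.(b.a.X)\{a}))\{a} | ··b··> s4
  s3 = (rec X. a.(b.X\{b})\{a} + b.(b.a.X)\{a})\{b}\{a} | deadlocked
  s4 = (a.(rec X. a.(b.X\{b})\{a} + b.(b.a.X)\{a}))\{a} | deadlocked
Reachable graph of Q (5 states):
  t0 = rec X. b.(b.a.X)\{a} + a.(b.X\{b})\{a} | ··a··> t1, ··b··> t2
  t1 = (b.(rec X. b.(b.a.X)\{a} + a.(b.X\{b})\{a})\{b})\{a} | ··b··> t3
  t2 = (b.a.(rec X. b.(b.a.X)\{a} + a.(b.X\{b})\{a}))\{a} | ··b··> t4
  t3 = (rec X. b.(b.a.X)\{a} + a.(b.X\{b})\{a})\{b}\{a} | deadlocked
  t4 = (a.(rec X. b.(b.a.X)\{a} + a.(b.X\{b})\{a}))\{a} | deadlocked
Coarsest stable partition (strong bisimilarity classes):
  B0 = {s0, t0}
  B1 = {s1, s2, t1, t2}
  B2 = {s3, s4, t3, t4}
s0 ∈ B0, t0 ∈ B0 → same block
Bisimilar ⇒ trace-equivalent.

trace-equivalent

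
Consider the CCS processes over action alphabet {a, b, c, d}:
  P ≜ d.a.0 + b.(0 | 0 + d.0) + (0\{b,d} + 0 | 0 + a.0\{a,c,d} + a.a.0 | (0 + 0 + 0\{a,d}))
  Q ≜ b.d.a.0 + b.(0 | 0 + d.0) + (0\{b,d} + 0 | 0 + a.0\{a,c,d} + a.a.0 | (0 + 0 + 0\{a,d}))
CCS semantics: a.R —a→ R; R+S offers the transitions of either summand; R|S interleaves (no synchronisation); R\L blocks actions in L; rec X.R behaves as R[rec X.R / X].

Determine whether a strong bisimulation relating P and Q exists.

P ≁ Q

P's transition system — 7 states:
  p0 = d.a.0 + b.(0 | 0 + d.0) + (0\{b,d} + 0 | 0 + a.0\{a,c,d} + a.a.0 | (0 + 0 + 0\{a,d})) has moves —a→ p1, —a→ p2, —b→ p3, —d→ p4
  p1 = 0\{a,c,d} has moves ·
  p2 = a.0 | (0 + 0 + 0\{a,d}) has moves —a→ p5
  p3 = 0 | 0 + d.0 has moves —d→ p6
  p4 = a.0 has moves —a→ p6
  p5 = 0 | (0 + 0 + 0\{a,d}) has moves ·
  p6 = 0 has moves ·
Q's transition system — 8 states:
  q0 = b.d.a.0 + b.(0 | 0 + d.0) + (0\{b,d} + 0 | 0 + a.0\{a,c,d} + a.a.0 | (0 + 0 + 0\{a,d})) has moves —a→ q1, —a→ q2, —b→ q3, —b→ q4
  q1 = 0\{a,c,d} has moves ·
  q2 = a.0 | (0 + 0 + 0\{a,d}) has moves —a→ q5
  q3 = 0 | 0 + d.0 has moves —d→ q6
  q4 = d.a.0 has moves —d→ q7
  q5 = 0 | (0 + 0 + 0\{a,d}) has moves ·
  q6 = 0 has moves ·
  q7 = a.0 has moves —a→ q6
Partition-refinement fixed point:
  B0 = {p0}
  B1 = {p2, p4, q2, q7}
  B2 = {p1, p5, p6, q1, q5, q6}
  B3 = {p3, q3}
  B4 = {q0}
  B5 = {q4}
p0 ∈ B0, q0 ∈ B4 → different blocks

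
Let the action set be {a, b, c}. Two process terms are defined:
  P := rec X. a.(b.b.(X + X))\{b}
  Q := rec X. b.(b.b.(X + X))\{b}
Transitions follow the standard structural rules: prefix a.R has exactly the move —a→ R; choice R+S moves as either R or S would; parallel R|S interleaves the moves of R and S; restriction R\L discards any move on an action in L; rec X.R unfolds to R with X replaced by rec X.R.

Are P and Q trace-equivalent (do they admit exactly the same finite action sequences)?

traces(P) ≠ traces(Q) — witness ⟨a⟩

LTS(P): 2 reachable states
  u0 = rec X. a.(b.b.(X + X))\{b} ⊢ ··a··> u1
  u1 = (b.b.((rec X. a.(b.b.(X + X))\{b}) + (rec X. a.(b.b.(X + X))\{b})))\{b} ⊢ stopped
LTS(Q): 2 reachable states
  v0 = rec X. b.(b.b.(X + X))\{b} ⊢ ··b··> v1
  v1 = (b.b.((rec X. b.(b.b.(X + X))\{b}) + (rec X. b.(b.b.(X + X))\{b})))\{b} ⊢ stopped
Executing a from P (initial set {u0}):
  step 1 (a): {u1}
  — P admits the full trace.
Executing a from Q (initial set {v0}):
  step 1 (a): ∅ (Q stuck)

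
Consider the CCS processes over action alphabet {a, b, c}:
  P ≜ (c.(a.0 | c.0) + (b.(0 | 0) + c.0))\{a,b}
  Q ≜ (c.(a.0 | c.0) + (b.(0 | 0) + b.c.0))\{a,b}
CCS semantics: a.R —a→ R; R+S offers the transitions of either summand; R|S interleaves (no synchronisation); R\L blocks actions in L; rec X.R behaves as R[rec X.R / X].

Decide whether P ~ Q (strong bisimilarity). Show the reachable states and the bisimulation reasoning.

LTS(P): 4 reachable states
  m0 = (c.(a.0 | c.0) + (b.(0 | 0) + c.0))\{a,b} has moves --c--▸ m1, --c--▸ m2
  m1 = (a.0 | c.0)\{a,b} has moves --c--▸ m3
  m2 = 0\{a,b} has moves (no moves)
  m3 = (a.0 | 0)\{a,b} has moves (no moves)
LTS(Q): 3 reachable states
  n0 = (c.(a.0 | c.0) + (b.(0 | 0) + b.c.0))\{a,b} has moves --c--▸ n1
  n1 = (a.0 | c.0)\{a,b} has moves --c--▸ n2
  n2 = (a.0 | 0)\{a,b} has moves (no moves)
Bisimilarity quotient blocks:
  B0 = {m0}
  B1 = {m1, n1}
  B2 = {m2, m3, n2}
  B3 = {n0}
m0 ∈ B0, n0 ∈ B3 → different blocks

NO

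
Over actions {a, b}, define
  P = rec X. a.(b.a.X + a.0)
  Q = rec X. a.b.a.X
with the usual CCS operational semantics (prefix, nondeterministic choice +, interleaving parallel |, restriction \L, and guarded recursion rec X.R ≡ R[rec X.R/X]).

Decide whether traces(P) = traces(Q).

Reachable graph of P (4 states):
  m0 = rec X. a.(b.a.X + a.0) ⊢ —a→ m1
  m1 = b.a.(rec X. a.(b.a.X + a.0)) + a.0 ⊢ —a→ m2, —b→ m3
  m2 = 0 ⊢ ∅
  m3 = a.(rec X. a.(b.a.X + a.0)) ⊢ —a→ m0
Reachable graph of Q (3 states):
  n0 = rec X. a.b.a.X ⊢ —a→ n1
  n1 = b.a.(rec X. a.b.a.X) ⊢ —b→ n2
  n2 = a.(rec X. a.b.a.X) ⊢ —a→ n0
Executing aa from P (initial set {m0}):
  step 1 (a): {m1}
  step 2 (a): {m2}
  P completes σ.
Executing aa from Q (initial set {n0}):
  step 1 (a): {n1}
  step 2 (a): ∅ (Q stuck)

NO — witness ⟨aa⟩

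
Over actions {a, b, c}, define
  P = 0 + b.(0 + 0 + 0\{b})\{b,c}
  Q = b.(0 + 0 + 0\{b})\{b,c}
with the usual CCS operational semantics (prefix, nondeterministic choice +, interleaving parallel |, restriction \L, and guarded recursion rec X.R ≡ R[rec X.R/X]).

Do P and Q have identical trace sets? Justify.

YES

P's transition system — 2 states:
  p0 = 0 + b.(0 + 0 + 0\{b})\{b,c} | ··b··> p1
  p1 = (0 + 0 + 0\{b})\{b,c} | deadlocked
Q's transition system — 2 states:
  q0 = b.(0 + 0 + 0\{b})\{b,c} | ··b··> q1
  q1 = (0 + 0 + 0\{b})\{b,c} | deadlocked
Bisimilarity quotient blocks:
  B0 = {p0, q0}
  B1 = {p1, q1}
p0 ∈ B0, q0 ∈ B0 → same block
Bisimilar ⇒ trace-equivalent.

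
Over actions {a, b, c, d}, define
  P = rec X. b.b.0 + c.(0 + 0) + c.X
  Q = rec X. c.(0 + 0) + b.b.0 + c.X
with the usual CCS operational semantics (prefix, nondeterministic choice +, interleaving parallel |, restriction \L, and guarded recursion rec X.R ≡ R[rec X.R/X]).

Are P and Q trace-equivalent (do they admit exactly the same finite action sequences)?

trace-equivalent

P's transition system — 4 states:
  s0 = rec X. b.b.0 + c.(0 + 0) + c.X | ··b··> s1, ··c··> s0, ··c··> s2
  s1 = b.0 | ··b··> s3
  s2 = 0 + 0 | deadlocked
  s3 = 0 | deadlocked
Q's transition system — 4 states:
  t0 = rec X. c.(0 + 0) + b.b.0 + c.X | ··b··> t1, ··c··> t0, ··c··> t2
  t1 = b.0 | ··b··> t3
  t2 = 0 + 0 | deadlocked
  t3 = 0 | deadlocked
Bisimilarity quotient blocks:
  B0 = {s0, t0}
  B1 = {s1, t1}
  B2 = {s2, s3, t2, t3}
s0 ∈ B0, t0 ∈ B0 → same block
Bisimilar ⇒ trace-equivalent.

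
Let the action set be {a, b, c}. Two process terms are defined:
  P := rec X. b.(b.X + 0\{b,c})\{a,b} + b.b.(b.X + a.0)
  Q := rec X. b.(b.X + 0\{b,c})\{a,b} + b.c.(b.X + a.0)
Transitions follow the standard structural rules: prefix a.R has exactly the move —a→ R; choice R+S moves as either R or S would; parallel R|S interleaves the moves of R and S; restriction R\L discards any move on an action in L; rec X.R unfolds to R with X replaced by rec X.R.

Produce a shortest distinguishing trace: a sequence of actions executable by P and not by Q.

P's transition system — 5 states:
  p0 = rec X. b.(b.X + 0\{b,c})\{a,b} + b.b.(b.X + a.0) | =b=> p1, =b=> p2
  p1 = (b.(rec X. b.(b.X + 0\{b,c})\{a,b} + b.b.(b.X + a.0)) + 0\{b,c})\{a,b} | deadlocked
  p2 = b.(b.(rec X. b.(b.X + 0\{b,c})\{a,b} + b.b.(b.X + a.0)) + a.0) | =b=> p3
  p3 = b.(rec X. b.(b.X + 0\{b,c})\{a,b} + b.b.(b.X + a.0)) + a.0 | =a=> p4, =b=> p0
  p4 = 0 | deadlocked
Q's transition system — 5 states:
  q0 = rec X. b.(b.X + 0\{b,c})\{a,b} + b.c.(b.X + a.0) | =b=> q1, =b=> q2
  q1 = (b.(rec X. b.(b.X + 0\{b,c})\{a,b} + b.c.(b.X + a.0)) + 0\{b,c})\{a,b} | deadlocked
  q2 = c.(b.(rec X. b.(b.X + 0\{b,c})\{a,b} + b.c.(b.X + a.0)) + a.0) | =c=> q3
  q3 = b.(rec X. b.(b.X + 0\{b,c})\{a,b} + b.c.(b.X + a.0)) + a.0 | =a=> q4, =b=> q0
  q4 = 0 | deadlocked
Executing bb from P (initial set {p0}):
  step 1 (b): {p1, p2}
  step 2 (b): {p3}
  P completes σ.
Executing bb from Q (initial set {q0}):
  step 1 (b): {q1, q2}
  step 2 (b): ∅  — Q cannot continue

bb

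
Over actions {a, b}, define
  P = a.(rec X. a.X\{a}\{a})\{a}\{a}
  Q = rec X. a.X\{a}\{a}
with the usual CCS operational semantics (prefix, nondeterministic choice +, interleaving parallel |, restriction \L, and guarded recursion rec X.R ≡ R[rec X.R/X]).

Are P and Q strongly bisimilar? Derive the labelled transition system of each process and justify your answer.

P's transition system — 2 states:
  u0 = a.(rec X. a.X\{a}\{a})\{a}\{a} ⊢ ··a··> u1
  u1 = (rec X. a.X\{a}\{a})\{a}\{a} ⊢ (no moves)
Q's transition system — 2 states:
  v0 = rec X. a.X\{a}\{a} ⊢ ··a··> v1
  v1 = (rec X. a.X\{a}\{a})\{a}\{a} ⊢ (no moves)
Bisimilarity quotient blocks:
  B0 = {u0, v0}
  B1 = {u1, v1}
u0 ∈ B0, v0 ∈ B0 → same block

YES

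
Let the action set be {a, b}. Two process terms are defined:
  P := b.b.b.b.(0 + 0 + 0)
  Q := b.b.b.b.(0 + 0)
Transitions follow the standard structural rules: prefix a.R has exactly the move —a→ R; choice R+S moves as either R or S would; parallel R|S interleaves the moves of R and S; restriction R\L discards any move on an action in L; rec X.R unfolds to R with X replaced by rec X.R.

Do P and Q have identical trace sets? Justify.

Reachable graph of P (5 states):
  s0 = b.b.b.b.(0 + 0 + 0) :: --b--▸ s1
  s1 = b.b.b.(0 + 0 + 0) :: --b--▸ s2
  s2 = b.b.(0 + 0 + 0) :: --b--▸ s3
  s3 = b.(0 + 0 + 0) :: --b--▸ s4
  s4 = 0 + 0 + 0 :: ·
Reachable graph of Q (5 states):
  t0 = b.b.b.b.(0 + 0) :: --b--▸ t1
  t1 = b.b.b.(0 + 0) :: --b--▸ t2
  t2 = b.b.(0 + 0) :: --b--▸ t3
  t3 = b.(0 + 0) :: --b--▸ t4
  t4 = 0 + 0 :: ·
Bisimilarity quotient blocks:
  B0 = {s0, t0}
  B1 = {s1, t1}
  B2 = {s2, t2}
  B3 = {s3, t3}
  B4 = {s4, t4}
s0 ∈ B0, t0 ∈ B0 → same block
Bisimilar ⇒ trace-equivalent.

trace-equivalent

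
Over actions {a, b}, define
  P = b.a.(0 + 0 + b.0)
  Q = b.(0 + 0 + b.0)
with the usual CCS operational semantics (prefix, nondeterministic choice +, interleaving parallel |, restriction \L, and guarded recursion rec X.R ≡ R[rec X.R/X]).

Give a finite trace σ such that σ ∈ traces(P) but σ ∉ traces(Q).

Reachable graph of P (4 states):
  m0 = b.a.(0 + 0 + b.0) | --b--▸ m1
  m1 = a.(0 + 0 + b.0) | --a--▸ m2
  m2 = 0 + 0 + b.0 | --b--▸ m3
  m3 = 0 | deadlocked
Reachable graph of Q (3 states):
  n0 = b.(0 + 0 + b.0) | --b--▸ n1
  n1 = 0 + 0 + b.0 | --b--▸ n2
  n2 = 0 | deadlocked
Executing ba from P (initial set {m0}):
  after b @ step 1: {m1}
  after a @ step 2: {m2}
  — P admits the full trace.
Executing ba from Q (initial set {n0}):
  after b @ step 1: {n1}
  after a @ step 2: no successor for Q

ba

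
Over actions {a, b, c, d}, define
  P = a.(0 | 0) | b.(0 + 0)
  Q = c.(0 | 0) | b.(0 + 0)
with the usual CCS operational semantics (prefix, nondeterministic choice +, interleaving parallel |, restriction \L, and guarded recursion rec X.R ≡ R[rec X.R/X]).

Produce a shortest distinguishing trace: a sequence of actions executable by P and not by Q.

a

LTS(P): 4 reachable states
  u0 = a.(0 | 0) | b.(0 + 0) ⊢ --a--▸ u1, --b--▸ u2
  u1 = 0 | 0 | b.(0 + 0) ⊢ --b--▸ u3
  u2 = a.(0 | 0) | (0 + 0) ⊢ --a--▸ u3
  u3 = 0 | 0 | (0 + 0) ⊢ (no moves)
LTS(Q): 4 reachable states
  v0 = c.(0 | 0) | b.(0 + 0) ⊢ --b--▸ v1, --c--▸ v2
  v1 = c.(0 | 0) | (0 + 0) ⊢ --c--▸ v3
  v2 = 0 | 0 | b.(0 + 0) ⊢ --b--▸ v3
  v3 = 0 | 0 | (0 + 0) ⊢ (no moves)
Run σ = ⟨a⟩ on P: start {u0}
  [1] a ⇒ {u1}
  P completes σ.
Run σ = ⟨a⟩ on Q: start {v0}
  [1] a ⇒ ∅ (Q stuck)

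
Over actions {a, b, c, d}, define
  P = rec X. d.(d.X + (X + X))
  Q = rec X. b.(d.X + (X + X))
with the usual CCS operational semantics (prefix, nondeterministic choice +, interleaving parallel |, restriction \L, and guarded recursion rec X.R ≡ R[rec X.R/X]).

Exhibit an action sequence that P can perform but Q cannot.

LTS(P): 2 reachable states
  s0 = rec X. d.(d.X + (X + X)) → =d=> s1
  s1 = d.(rec X. d.(d.X + (X + X))) + ((rec X. d.(d.X + (X + X))) + (rec X. d.(d.X + (X + X)))) → =d=> s0, =d=> s1
LTS(Q): 2 reachable states
  t0 = rec X. b.(d.X + (X + X)) → =b=> t1
  t1 = d.(rec X. b.(d.X + (X + X))) + ((rec X. b.(d.X + (X + X))) + (rec X. b.(d.X + (X + X)))) → =b=> t1, =d=> t0
Trace ⟨d⟩ through P, begin at {s0}:
  step 1 (d): {s1}
  P completes σ.
Trace ⟨d⟩ through Q, begin at {t0}:
  step 1 (d): no successor for Q

d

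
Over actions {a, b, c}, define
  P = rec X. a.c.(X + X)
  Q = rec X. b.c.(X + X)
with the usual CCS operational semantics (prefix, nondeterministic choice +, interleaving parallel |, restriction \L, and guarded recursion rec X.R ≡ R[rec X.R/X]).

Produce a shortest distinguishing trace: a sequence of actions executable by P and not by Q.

a

P's transition system — 3 states:
  m0 = rec X. a.c.(X + X) :: --a--▸ m1
  m1 = c.((rec X. a.c.(X + X)) + (rec X. a.c.(X + X))) :: --c--▸ m2
  m2 = (rec X. a.c.(X + X)) + (rec X. a.c.(X + X)) :: --a--▸ m1
Q's transition system — 3 states:
  n0 = rec X. b.c.(X + X) :: --b--▸ n1
  n1 = c.((rec X. b.c.(X + X)) + (rec X. b.c.(X + X))) :: --c--▸ n2
  n2 = (rec X. b.c.(X + X)) + (rec X. b.c.(X + X)) :: --b--▸ n1
Executing a from P (initial set {m0}):
  step 1 (a): {m1}
  P completes σ.
Executing a from Q (initial set {n0}):
  step 1 (a): no successor for Q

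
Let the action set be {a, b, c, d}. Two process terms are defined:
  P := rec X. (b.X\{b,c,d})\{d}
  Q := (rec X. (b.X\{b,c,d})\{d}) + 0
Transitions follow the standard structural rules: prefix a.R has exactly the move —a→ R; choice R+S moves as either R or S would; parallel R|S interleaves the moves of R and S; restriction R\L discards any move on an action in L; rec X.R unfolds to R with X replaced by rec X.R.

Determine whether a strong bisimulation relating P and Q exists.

LTS(P): 2 reachable states
  s0 = rec X. (b.X\{b,c,d})\{d} ⊢ —b→ s1
  s1 = (rec X. (b.X\{b,c,d})\{d})\{b,c,d}\{d} ⊢ ·
LTS(Q): 2 reachable states
  t0 = (rec X. (b.X\{b,c,d})\{d}) + 0 ⊢ —b→ t1
  t1 = (rec X. (b.X\{b,c,d})\{d})\{b,c,d}\{d} ⊢ ·
Partition-refinement fixed point:
  B0 = {s0, t0}
  B1 = {s1, t1}
s0 ∈ B0, t0 ∈ B0 → same block

P ~ Q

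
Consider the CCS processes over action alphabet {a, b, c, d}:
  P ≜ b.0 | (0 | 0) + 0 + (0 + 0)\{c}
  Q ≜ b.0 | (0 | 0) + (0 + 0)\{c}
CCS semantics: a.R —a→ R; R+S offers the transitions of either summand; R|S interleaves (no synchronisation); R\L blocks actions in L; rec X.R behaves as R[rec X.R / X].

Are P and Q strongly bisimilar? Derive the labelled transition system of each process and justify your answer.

P ~ Q

Reachable graph of P (2 states):
  u0 = b.0 | (0 | 0) + 0 + (0 + 0)\{c} → --b--▸ u1
  u1 = 0 | (0 | 0) → stopped
Reachable graph of Q (2 states):
  v0 = b.0 | (0 | 0) + (0 + 0)\{c} → --b--▸ v1
  v1 = 0 | (0 | 0) → stopped
Partition-refinement fixed point:
  B0 = {u0, v0}
  B1 = {u1, v1}
u0 ∈ B0, v0 ∈ B0 → same block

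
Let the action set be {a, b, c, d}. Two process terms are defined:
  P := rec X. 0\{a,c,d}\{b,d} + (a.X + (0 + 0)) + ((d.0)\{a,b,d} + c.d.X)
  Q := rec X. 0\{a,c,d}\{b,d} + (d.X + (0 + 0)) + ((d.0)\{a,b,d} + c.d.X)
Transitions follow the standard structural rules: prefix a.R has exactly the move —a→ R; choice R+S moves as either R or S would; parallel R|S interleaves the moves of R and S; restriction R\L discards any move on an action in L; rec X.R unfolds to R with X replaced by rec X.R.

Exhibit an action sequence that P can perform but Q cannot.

a

P's transition system — 2 states:
  p0 = rec X. 0\{a,c,d}\{b,d} + (a.X + (0 + 0)) + ((d.0)\{a,b,d} + c.d.X) | --a--▸ p0, --c--▸ p1
  p1 = d.(rec X. 0\{a,c,d}\{b,d} + (a.X + (0 + 0)) + ((d.0)\{a,b,d} + c.d.X)) | --d--▸ p0
Q's transition system — 2 states:
  q0 = rec X. 0\{a,c,d}\{b,d} + (d.X + (0 + 0)) + ((d.0)\{a,b,d} + c.d.X) | --c--▸ q1, --d--▸ q0
  q1 = d.(rec X. 0\{a,c,d}\{b,d} + (d.X + (0 + 0)) + ((d.0)\{a,b,d} + c.d.X)) | --d--▸ q0
Trace ⟨a⟩ through P, begin at {p0}:
  step 1 (a): {p0}
  ✓ P
Trace ⟨a⟩ through Q, begin at {q0}:
  step 1 (a): no successor for Q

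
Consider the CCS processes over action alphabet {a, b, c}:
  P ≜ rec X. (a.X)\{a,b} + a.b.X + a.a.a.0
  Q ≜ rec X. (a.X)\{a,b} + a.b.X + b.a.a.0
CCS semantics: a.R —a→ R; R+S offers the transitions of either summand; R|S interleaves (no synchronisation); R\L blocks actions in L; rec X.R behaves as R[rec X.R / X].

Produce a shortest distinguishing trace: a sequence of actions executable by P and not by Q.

Reachable graph of P (5 states):
  u0 = rec X. (a.X)\{a,b} + a.b.X + a.a.a.0 | --a--▸ u1, --a--▸ u2
  u1 = a.a.0 | --a--▸ u3
  u2 = b.(rec X. (a.X)\{a,b} + a.b.X + a.a.a.0) | --b--▸ u0
  u3 = a.0 | --a--▸ u4
  u4 = 0 | (no moves)
Reachable graph of Q (5 states):
  v0 = rec X. (a.X)\{a,b} + a.b.X + b.a.a.0 | --a--▸ v1, --b--▸ v2
  v1 = b.(rec X. (a.X)\{a,b} + a.b.X + b.a.a.0) | --b--▸ v0
  v2 = a.a.0 | --a--▸ v3
  v3 = a.0 | --a--▸ v4
  v4 = 0 | (no moves)
Run σ = ⟨aa⟩ on P: start {u0}
  [1] a ⇒ {u1, u2}
  [2] a ⇒ {u3}
  ✓ P
Run σ = ⟨aa⟩ on Q: start {v0}
  [1] a ⇒ {v1}
  [2] a ⇒ no successor for Q

aa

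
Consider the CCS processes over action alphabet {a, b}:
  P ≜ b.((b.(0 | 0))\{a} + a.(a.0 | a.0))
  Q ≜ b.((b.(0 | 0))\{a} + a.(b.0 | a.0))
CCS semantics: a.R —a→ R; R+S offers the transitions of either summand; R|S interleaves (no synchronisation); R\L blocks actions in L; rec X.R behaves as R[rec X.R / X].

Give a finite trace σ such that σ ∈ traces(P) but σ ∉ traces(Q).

baaa

LTS(P): 7 reachable states
  m0 = b.((b.(0 | 0))\{a} + a.(a.0 | a.0)) ⊢ —b→ m1
  m1 = (b.(0 | 0))\{a} + a.(a.0 | a.0) ⊢ —a→ m2, —b→ m3
  m2 = a.0 | a.0 ⊢ —a→ m4, —a→ m5
  m3 = (0 | 0)\{a} ⊢ stopped
  m4 = 0 | a.0 ⊢ —a→ m6
  m5 = a.0 | 0 ⊢ —a→ m6
  m6 = 0 | 0 ⊢ stopped
LTS(Q): 7 reachable states
  n0 = b.((b.(0 | 0))\{a} + a.(b.0 | a.0)) ⊢ —b→ n1
  n1 = (b.(0 | 0))\{a} + a.(b.0 | a.0) ⊢ —a→ n2, —b→ n3
  n2 = b.0 | a.0 ⊢ —a→ n4, —b→ n5
  n3 = (0 | 0)\{a} ⊢ stopped
  n4 = b.0 | 0 ⊢ —b→ n6
  n5 = 0 | a.0 ⊢ —a→ n6
  n6 = 0 | 0 ⊢ stopped
Executing baaa from P (initial set {m0}):
  after b @ step 1: {m1}
  after a @ step 2: {m2}
  after a @ step 3: {m4, m5}
  after a @ step 4: {m6}
  P completes σ.
Executing baaa from Q (initial set {n0}):
  after b @ step 1: {n1}
  after a @ step 2: {n2}
  after a @ step 3: {n4}
  after a @ step 4: ∅ (Q stuck)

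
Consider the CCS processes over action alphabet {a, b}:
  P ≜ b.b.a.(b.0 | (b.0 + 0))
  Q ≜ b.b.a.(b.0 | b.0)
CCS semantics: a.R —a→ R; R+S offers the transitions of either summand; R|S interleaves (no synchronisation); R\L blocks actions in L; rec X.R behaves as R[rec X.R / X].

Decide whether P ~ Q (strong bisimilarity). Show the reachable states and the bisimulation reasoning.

P's transition system — 7 states:
  m0 = b.b.a.(b.0 | (b.0 + 0)) → ··b··> m1
  m1 = b.a.(b.0 | (b.0 + 0)) → ··b··> m2
  m2 = a.(b.0 | (b.0 + 0)) → ··a··> m3
  m3 = b.0 | (b.0 + 0) → ··b··> m4, ··b··> m5
  m4 = 0 | (b.0 + 0) → ··b··> m6
  m5 = b.0 | 0 → ··b··> m6
  m6 = 0 | 0 → deadlocked
Q's transition system — 7 states:
  n0 = b.b.a.(b.0 | b.0) → ··b··> n1
  n1 = b.a.(b.0 | b.0) → ··b··> n2
  n2 = a.(b.0 | b.0) → ··a··> n3
  n3 = b.0 | b.0 → ··b··> n4, ··b··> n5
  n4 = 0 | b.0 → ··b··> n6
  n5 = b.0 | 0 → ··b··> n6
  n6 = 0 | 0 → deadlocked
Bisimilarity quotient blocks:
  B0 = {m0, n0}
  B1 = {m1, n1}
  B2 = {m2, n2}
  B3 = {m3, n3}
  B4 = {m4, m5, n4, n5}
  B5 = {m6, n6}
m0 ∈ B0, n0 ∈ B0 → same block

P ~ Q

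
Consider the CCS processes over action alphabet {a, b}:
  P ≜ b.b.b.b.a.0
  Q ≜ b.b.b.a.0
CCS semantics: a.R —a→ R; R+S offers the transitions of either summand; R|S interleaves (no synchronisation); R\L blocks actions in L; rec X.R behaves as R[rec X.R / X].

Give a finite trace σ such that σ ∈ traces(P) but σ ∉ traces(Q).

bbbb

LTS(P): 6 reachable states
  s0 = b.b.b.b.a.0 has moves --b--▸ s1
  s1 = b.b.b.a.0 has moves --b--▸ s2
  s2 = b.b.a.0 has moves --b--▸ s3
  s3 = b.a.0 has moves --b--▸ s4
  s4 = a.0 has moves --a--▸ s5
  s5 = 0 has moves stopped
LTS(Q): 5 reachable states
  t0 = b.b.b.a.0 has moves --b--▸ t1
  t1 = b.b.a.0 has moves --b--▸ t2
  t2 = b.a.0 has moves --b--▸ t3
  t3 = a.0 has moves --a--▸ t4
  t4 = 0 has moves stopped
Executing bbbb from P (initial set {s0}):
  step 1 (b): {s1}
  step 2 (b): {s2}
  step 3 (b): {s3}
  step 4 (b): {s4}
  ✓ P
Executing bbbb from Q (initial set {t0}):
  step 1 (b): {t1}
  step 2 (b): {t2}
  step 3 (b): {t3}
  step 4 (b): ∅ (Q stuck)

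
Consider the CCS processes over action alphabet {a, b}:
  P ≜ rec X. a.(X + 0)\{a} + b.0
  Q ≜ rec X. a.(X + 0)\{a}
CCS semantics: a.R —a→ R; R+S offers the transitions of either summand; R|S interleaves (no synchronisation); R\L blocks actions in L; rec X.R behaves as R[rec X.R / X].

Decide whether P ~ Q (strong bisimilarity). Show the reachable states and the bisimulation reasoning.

LTS(P): 4 reachable states
  m0 = rec X. a.(X + 0)\{a} + b.0 ⊢ -a-> m1, -b-> m2
  m1 = ((rec X. a.(X + 0)\{a} + b.0) + 0)\{a} ⊢ -b-> m3
  m2 = 0 ⊢ stopped
  m3 = 0\{a} ⊢ stopped
LTS(Q): 2 reachable states
  n0 = rec X. a.(X + 0)\{a} ⊢ -a-> n1
  n1 = ((rec X. a.(X + 0)\{a}) + 0)\{a} ⊢ stopped
Coarsest stable partition (strong bisimilarity classes):
  B0 = {m0}
  B1 = {m1}
  B2 = {m2, m3, n1}
  B3 = {n0}
m0 ∈ B0, n0 ∈ B3 → different blocks

not bisimilar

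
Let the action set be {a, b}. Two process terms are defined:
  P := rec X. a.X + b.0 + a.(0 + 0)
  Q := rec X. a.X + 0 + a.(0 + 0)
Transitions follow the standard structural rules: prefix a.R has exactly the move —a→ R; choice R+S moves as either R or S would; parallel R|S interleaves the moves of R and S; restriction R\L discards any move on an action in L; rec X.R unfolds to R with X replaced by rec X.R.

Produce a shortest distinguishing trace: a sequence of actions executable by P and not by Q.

P's transition system — 3 states:
  s0 = rec X. a.X + b.0 + a.(0 + 0) :: —a→ s0, —a→ s1, —b→ s2
  s1 = 0 + 0 :: deadlocked
  s2 = 0 :: deadlocked
Q's transition system — 2 states:
  t0 = rec X. a.X + 0 + a.(0 + 0) :: —a→ t0, —a→ t1
  t1 = 0 + 0 :: deadlocked
Executing b from P (initial set {s0}):
  after b @ step 1: {s2}
  P completes σ.
Executing b from Q (initial set {t0}):
  after b @ step 1: ∅  — Q cannot continue

b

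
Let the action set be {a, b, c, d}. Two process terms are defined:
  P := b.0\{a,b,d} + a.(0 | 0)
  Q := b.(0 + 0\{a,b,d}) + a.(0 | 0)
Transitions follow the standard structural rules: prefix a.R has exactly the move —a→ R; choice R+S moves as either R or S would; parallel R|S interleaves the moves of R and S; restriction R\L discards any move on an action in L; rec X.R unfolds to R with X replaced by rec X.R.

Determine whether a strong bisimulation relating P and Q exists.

bisimilar

LTS(P): 3 reachable states
  u0 = b.0\{a,b,d} + a.(0 | 0) :: -a-> u1, -b-> u2
  u1 = 0 | 0 :: ·
  u2 = 0\{a,b,d} :: ·
LTS(Q): 3 reachable states
  v0 = b.(0 + 0\{a,b,d}) + a.(0 | 0) :: -a-> v1, -b-> v2
  v1 = 0 | 0 :: ·
  v2 = 0 + 0\{a,b,d} :: ·
Bisimilarity quotient blocks:
  B0 = {u0, v0}
  B1 = {u1, u2, v1, v2}
u0 ∈ B0, v0 ∈ B0 → same block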